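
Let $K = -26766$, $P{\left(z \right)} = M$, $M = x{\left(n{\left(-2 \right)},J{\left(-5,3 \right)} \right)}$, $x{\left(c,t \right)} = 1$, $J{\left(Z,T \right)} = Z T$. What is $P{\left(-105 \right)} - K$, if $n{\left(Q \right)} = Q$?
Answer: $26767$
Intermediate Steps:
$J{\left(Z,T \right)} = T Z$
$M = 1$
$P{\left(z \right)} = 1$
$P{\left(-105 \right)} - K = 1 - -26766 = 1 + 26766 = 26767$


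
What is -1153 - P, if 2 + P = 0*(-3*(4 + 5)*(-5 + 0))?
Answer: -1151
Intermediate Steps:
P = -2 (P = -2 + 0*(-3*(4 + 5)*(-5 + 0)) = -2 + 0*(-27*(-5)) = -2 + 0*(-3*(-45)) = -2 + 0*135 = -2 + 0 = -2)
-1153 - P = -1153 - 1*(-2) = -1153 + 2 = -1151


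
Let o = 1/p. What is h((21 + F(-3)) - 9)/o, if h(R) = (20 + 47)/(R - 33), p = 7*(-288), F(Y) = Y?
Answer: 5628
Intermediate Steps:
p = -2016
h(R) = 67/(-33 + R)
o = -1/2016 (o = 1/(-2016) = -1/2016 ≈ -0.00049603)
h((21 + F(-3)) - 9)/o = (67/(-33 + ((21 - 3) - 9)))/(-1/2016) = (67/(-33 + (18 - 9)))*(-2016) = (67/(-33 + 9))*(-2016) = (67/(-24))*(-2016) = (67*(-1/24))*(-2016) = -67/24*(-2016) = 5628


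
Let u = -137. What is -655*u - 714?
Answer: 89021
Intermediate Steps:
-655*u - 714 = -655*(-137) - 714 = 89735 - 714 = 89021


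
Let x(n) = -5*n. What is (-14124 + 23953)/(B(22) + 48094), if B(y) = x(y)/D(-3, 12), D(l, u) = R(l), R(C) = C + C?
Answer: 29487/144337 ≈ 0.20429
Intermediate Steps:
R(C) = 2*C
D(l, u) = 2*l
B(y) = 5*y/6 (B(y) = (-5*y)/((2*(-3))) = -5*y/(-6) = -5*y*(-⅙) = 5*y/6)
(-14124 + 23953)/(B(22) + 48094) = (-14124 + 23953)/((⅚)*22 + 48094) = 9829/(55/3 + 48094) = 9829/(144337/3) = 9829*(3/144337) = 29487/144337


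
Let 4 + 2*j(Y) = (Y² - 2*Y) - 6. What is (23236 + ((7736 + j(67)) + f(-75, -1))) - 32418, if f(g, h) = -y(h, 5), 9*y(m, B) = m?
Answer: 13079/18 ≈ 726.61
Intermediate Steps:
y(m, B) = m/9
f(g, h) = -h/9
j(Y) = -5 + Y²/2 - Y (j(Y) = -2 + ((Y² - 2*Y) - 6)/2 = -2 + (-6 + Y² - 2*Y)/2 = -2 + (-3 + Y²/2 - Y) = -5 + Y²/2 - Y)
(23236 + ((7736 + j(67)) + f(-75, -1))) - 32418 = (23236 + ((7736 + (-5 + (½)*67² - 1*67)) - ⅑*(-1))) - 32418 = (23236 + ((7736 + (-5 + (½)*4489 - 67)) + ⅑)) - 32418 = (23236 + ((7736 + (-5 + 4489/2 - 67)) + ⅑)) - 32418 = (23236 + ((7736 + 4345/2) + ⅑)) - 32418 = (23236 + (19817/2 + ⅑)) - 32418 = (23236 + 178355/18) - 32418 = 596603/18 - 32418 = 13079/18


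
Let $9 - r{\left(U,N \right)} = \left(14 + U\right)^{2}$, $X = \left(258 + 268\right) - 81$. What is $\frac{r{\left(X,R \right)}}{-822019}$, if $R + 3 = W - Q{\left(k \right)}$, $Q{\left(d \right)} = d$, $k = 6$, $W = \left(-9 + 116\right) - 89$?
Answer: $\frac{19152}{74729} \approx 0.25629$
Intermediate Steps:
$W = 18$ ($W = 107 - 89 = 18$)
$X = 445$ ($X = 526 - 81 = 445$)
$R = 9$ ($R = -3 + \left(18 - 6\right) = -3 + 12 = 9$)
$r{\left(U,N \right)} = 9 - \left(14 + U\right)^{2}$
$\frac{r{\left(X,R \right)}}{-822019} = \frac{9 - \left(14 + 445\right)^{2}}{-822019} = \left(9 - 459^{2}\right) \left(- \frac{1}{822019}\right) = \left(9 - 210681\right) \left(- \frac{1}{822019}\right) = \left(-210672\right) \left(- \frac{1}{822019}\right) = \frac{19152}{74729}$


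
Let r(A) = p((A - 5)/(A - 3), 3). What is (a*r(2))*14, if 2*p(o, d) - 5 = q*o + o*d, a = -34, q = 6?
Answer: -7616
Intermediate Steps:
p(o, d) = 5/2 + 3*o + d*o/2 (p(o, d) = 5/2 + (6*o + o*d)/2 = 5/2 + (6*o + d*o)/2 = 5/2 + (3*o + d*o/2) = 5/2 + 3*o + d*o/2)
r(A) = 5/2 + 9*(-5 + A)/(2*(-3 + A)) (r(A) = 5/2 + 3*((A - 5)/(A - 3)) + (½)*3*((A - 5)/(A - 3)) = 5/2 + 3*((-5 + A)/(-3 + A)) + (½)*3*((-5 + A)/(-3 + A)) = 5/2 + 3*(-5 + A)/(-3 + A) + 3*(-5 + A)/(2*(-3 + A)) = 5/2 + 9*(-5 + A)/(2*(-3 + A)))
(a*r(2))*14 = -34*(-30 + 7*2)/(-3 + 2)*14 = -34*(-30 + 14)/(-1)*14 = -(-34)*(-16)*14 = -34*16*14 = -544*14 = -7616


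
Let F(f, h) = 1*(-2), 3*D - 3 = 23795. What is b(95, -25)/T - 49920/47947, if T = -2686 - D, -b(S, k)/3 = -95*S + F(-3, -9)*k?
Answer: -5463170445/1527399632 ≈ -3.5768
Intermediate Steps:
D = 23798/3 (D = 1 + (⅓)*23795 = 1 + 23795/3 = 23798/3 ≈ 7932.7)
F(f, h) = -2
b(S, k) = 6*k + 285*S (b(S, k) = -3*(-95*S - 2*k) = 6*k + 285*S)
T = -31856/3 (T = -2686 - 1*23798/3 = -2686 - 23798/3 = -31856/3 ≈ -10619.)
b(95, -25)/T - 49920/47947 = (6*(-25) + 285*95)/(-31856/3) - 49920/47947 = (-150 + 27075)*(-3/31856) - 49920*1/47947 = 26925*(-3/31856) - 49920/47947 = -80775/31856 - 49920/47947 = -5463170445/1527399632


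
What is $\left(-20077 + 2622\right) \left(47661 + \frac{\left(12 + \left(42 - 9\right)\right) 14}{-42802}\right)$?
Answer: $- \frac{17803973381430}{21401} \approx -8.3192 \cdot 10^{8}$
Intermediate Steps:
$\left(-20077 + 2622\right) \left(47661 + \frac{\left(12 + \left(42 - 9\right)\right) 14}{-42802}\right) = - 17455 \left(47661 + \left(12 + \left(42 - 9\right)\right) 14 \left(- \frac{1}{42802}\right)\right) = - 17455 \left(47661 + \left(12 + 33\right) 14 \left(- \frac{1}{42802}\right)\right) = - 17455 \left(47661 + 45 \cdot 14 \left(- \frac{1}{42802}\right)\right) = - 17455 \left(47661 + 630 \left(- \frac{1}{42802}\right)\right) = - 17455 \left(47661 - \frac{315}{21401}\right) = \left(-17455\right) \frac{1019992746}{21401} = - \frac{17803973381430}{21401}$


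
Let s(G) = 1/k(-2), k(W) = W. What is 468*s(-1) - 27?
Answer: -261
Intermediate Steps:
s(G) = -1/2 (s(G) = 1/(-2) = -1/2)
468*s(-1) - 27 = 468*(-1/2) - 27 = -234 - 27 = -261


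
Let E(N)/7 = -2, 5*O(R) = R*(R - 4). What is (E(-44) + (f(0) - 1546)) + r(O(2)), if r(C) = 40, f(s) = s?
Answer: -1520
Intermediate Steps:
O(R) = R*(-4 + R)/5 (O(R) = (R*(R - 4))/5 = (R*(-4 + R))/5 = R*(-4 + R)/5)
E(N) = -14 (E(N) = 7*(-2) = -14)
(E(-44) + (f(0) - 1546)) + r(O(2)) = (-14 + (0 - 1546)) + 40 = (-14 - 1546) + 40 = -1560 + 40 = -1520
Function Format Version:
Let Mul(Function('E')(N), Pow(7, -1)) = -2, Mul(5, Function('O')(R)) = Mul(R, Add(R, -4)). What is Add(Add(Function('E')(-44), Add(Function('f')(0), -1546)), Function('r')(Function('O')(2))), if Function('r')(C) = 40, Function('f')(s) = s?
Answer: -1520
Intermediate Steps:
Function('O')(R) = Mul(Rational(1, 5), R, Add(-4, R)) (Function('O')(R) = Mul(Rational(1, 5), Mul(R, Add(R, -4))) = Mul(Rational(1, 5), Mul(R, Add(-4, R))) = Mul(Rational(1, 5), R, Add(-4, R)))
Function('E')(N) = -14 (Function('E')(N) = Mul(7, -2) = -14)
Add(Add(Function('E')(-44), Add(Function('f')(0), -1546)), Function('r')(Function('O')(2))) = Add(Add(-14, Add(0, -1546)), 40) = Add(Add(-14, -1546), 40) = Add(-1560, 40) = -1520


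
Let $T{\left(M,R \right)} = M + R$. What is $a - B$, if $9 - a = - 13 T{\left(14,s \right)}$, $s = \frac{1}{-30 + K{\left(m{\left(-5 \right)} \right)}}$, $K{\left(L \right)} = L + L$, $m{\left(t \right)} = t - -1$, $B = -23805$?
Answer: $\frac{911835}{38} \approx 23996.0$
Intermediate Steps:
$m{\left(t \right)} = 1 + t$ ($m{\left(t \right)} = t + 1 = 1 + t$)
$K{\left(L \right)} = 2 L$
$s = - \frac{1}{38}$ ($s = \frac{1}{-30 + 2 \left(1 - 5\right)} = \frac{1}{-30 + 2 \left(-4\right)} = \frac{1}{-30 - 8} = \frac{1}{-38} = - \frac{1}{38} \approx -0.026316$)
$a = \frac{7245}{38}$ ($a = 9 - - 13 \left(14 - \frac{1}{38}\right) = 9 - \left(-13\right) \frac{531}{38} = 9 - - \frac{6903}{38} = 9 + \frac{6903}{38} = \frac{7245}{38} \approx 190.66$)
$a - B = \frac{7245}{38} - -23805 = \frac{7245}{38} + 23805 = \frac{911835}{38}$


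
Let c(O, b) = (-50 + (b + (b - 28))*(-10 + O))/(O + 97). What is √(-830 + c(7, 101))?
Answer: I*√3342/2 ≈ 28.905*I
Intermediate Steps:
c(O, b) = (-50 + (-28 + 2*b)*(-10 + O))/(97 + O) (c(O, b) = (-50 + (b + (-28 + b))*(-10 + O))/(97 + O) = (-50 + (-28 + 2*b)*(-10 + O))/(97 + O))
√(-830 + c(7, 101)) = √(-830 + 2*(115 - 14*7 - 10*101 + 7*101)/(97 + 7)) = √(-830 + 2*(115 - 98 - 1010 + 707)/104) = √(-830 + 2*(1/104)*(-286)) = √(-830 - 11/2) = √(-1671/2) = I*√3342/2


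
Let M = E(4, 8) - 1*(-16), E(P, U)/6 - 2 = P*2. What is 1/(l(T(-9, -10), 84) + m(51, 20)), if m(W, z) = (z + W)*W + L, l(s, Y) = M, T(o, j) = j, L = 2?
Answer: 1/3699 ≈ 0.00027034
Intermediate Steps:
E(P, U) = 12 + 12*P (E(P, U) = 12 + 6*(P*2) = 12 + 6*(2*P) = 12 + 12*P)
M = 76 (M = (12 + 12*4) - 1*(-16) = (12 + 48) + 16 = 60 + 16 = 76)
l(s, Y) = 76
m(W, z) = 2 + W*(W + z) (m(W, z) = (z + W)*W + 2 = (W + z)*W + 2 = W*(W + z) + 2 = 2 + W*(W + z))
1/(l(T(-9, -10), 84) + m(51, 20)) = 1/(76 + (2 + 51² + 51*20)) = 1/(76 + (2 + 2601 + 1020)) = 1/(76 + 3623) = 1/3699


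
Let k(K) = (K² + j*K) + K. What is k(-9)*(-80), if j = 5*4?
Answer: 8640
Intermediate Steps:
j = 20
k(K) = K² + 21*K (k(K) = (K² + 20*K) + K = K² + 21*K)
k(-9)*(-80) = -9*(21 - 9)*(-80) = -9*12*(-80) = -108*(-80) = 8640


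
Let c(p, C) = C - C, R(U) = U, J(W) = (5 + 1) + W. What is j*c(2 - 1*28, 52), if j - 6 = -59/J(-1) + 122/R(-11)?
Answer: 0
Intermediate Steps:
J(W) = 6 + W
j = -929/55 (j = 6 + (-59/(6 - 1) + 122/(-11)) = 6 + (-59/5 + 122*(-1/11)) = 6 + (-59*⅕ - 122/11) = 6 + (-59/5 - 122/11) = 6 - 1259/55 = -929/55 ≈ -16.891)
c(p, C) = 0
j*c(2 - 1*28, 52) = -929/55*0 = 0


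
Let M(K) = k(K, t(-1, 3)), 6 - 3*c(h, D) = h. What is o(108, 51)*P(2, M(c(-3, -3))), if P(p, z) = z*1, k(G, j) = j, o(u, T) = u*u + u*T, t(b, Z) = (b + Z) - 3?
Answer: -17172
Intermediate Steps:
c(h, D) = 2 - h/3
t(b, Z) = -3 + Z + b (t(b, Z) = (Z + b) - 3 = -3 + Z + b)
o(u, T) = u**2 + T*u
M(K) = -1 (M(K) = -3 + 3 - 1 = -1)
P(p, z) = z
o(108, 51)*P(2, M(c(-3, -3))) = (108*(51 + 108))*(-1) = (108*159)*(-1) = 17172*(-1) = -17172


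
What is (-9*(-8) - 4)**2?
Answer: 4624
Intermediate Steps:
(-9*(-8) - 4)**2 = (72 - 4)**2 = 68**2 = 4624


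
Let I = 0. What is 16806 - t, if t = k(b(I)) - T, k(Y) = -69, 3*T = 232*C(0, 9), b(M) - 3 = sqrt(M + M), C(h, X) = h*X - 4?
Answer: 49697/3 ≈ 16566.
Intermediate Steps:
C(h, X) = -4 + X*h (C(h, X) = X*h - 4 = -4 + X*h)
b(M) = 3 + sqrt(2)*sqrt(M) (b(M) = 3 + sqrt(M + M) = 3 + sqrt(2*M) = 3 + sqrt(2)*sqrt(M))
T = -928/3 (T = (232*(-4 + 9*0))/3 = (232*(-4 + 0))/3 = (232*(-4))/3 = (1/3)*(-928) = -928/3 ≈ -309.33)
t = 721/3 (t = -69 - 1*(-928/3) = -69 + 928/3 = 721/3 ≈ 240.33)
16806 - t = 16806 - 1*721/3 = 16806 - 721/3 = 49697/3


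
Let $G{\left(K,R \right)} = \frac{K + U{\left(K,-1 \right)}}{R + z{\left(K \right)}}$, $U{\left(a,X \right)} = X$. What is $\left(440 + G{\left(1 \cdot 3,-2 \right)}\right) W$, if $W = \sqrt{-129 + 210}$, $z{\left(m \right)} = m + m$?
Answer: $\frac{7929}{2} \approx 3964.5$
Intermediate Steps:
$z{\left(m \right)} = 2 m$
$W = 9$ ($W = \sqrt{81} = 9$)
$G{\left(K,R \right)} = \frac{-1 + K}{R + 2 K}$ ($G{\left(K,R \right)} = \frac{K - 1}{R + 2 K} = \frac{-1 + K}{R + 2 K}$)
$\left(440 + G{\left(1 \cdot 3,-2 \right)}\right) W = \left(440 + \frac{-1 + 1 \cdot 3}{-2 + 2 \cdot 1 \cdot 3}\right) 9 = \left(440 + \frac{-1 + 3}{-2 + 2 \cdot 3}\right) 9 = \left(440 + \frac{1}{-2 + 6} \cdot 2\right) 9 = \left(440 + \frac{1}{4} \cdot 2\right) 9 = \left(440 + \frac{1}{2}\right) 9 = \frac{881}{2} \cdot 9 = \frac{7929}{2}$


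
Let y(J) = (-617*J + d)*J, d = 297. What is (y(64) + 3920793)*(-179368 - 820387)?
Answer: -1412222920595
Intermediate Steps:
y(J) = J*(297 - 617*J) (y(J) = (-617*J + 297)*J = (297 - 617*J)*J = J*(297 - 617*J))
(y(64) + 3920793)*(-179368 - 820387) = (64*(297 - 617*64) + 3920793)*(-179368 - 820387) = (64*(297 - 39488) + 3920793)*(-999755) = (64*(-39191) + 3920793)*(-999755) = (-2508224 + 3920793)*(-999755) = 1412569*(-999755) = -1412222920595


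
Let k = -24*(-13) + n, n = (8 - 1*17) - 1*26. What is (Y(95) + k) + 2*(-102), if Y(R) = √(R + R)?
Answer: 73 + √190 ≈ 86.784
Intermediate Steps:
Y(R) = √2*√R (Y(R) = √(2*R) = √2*√R)
n = -35 (n = (8 - 17) - 26 = -9 - 26 = -35)
k = 277 (k = -24*(-13) - 35 = 312 - 35 = 277)
(Y(95) + k) + 2*(-102) = (√2*√95 + 277) + 2*(-102) = (√190 + 277) - 204 = (277 + √190) - 204 = 73 + √190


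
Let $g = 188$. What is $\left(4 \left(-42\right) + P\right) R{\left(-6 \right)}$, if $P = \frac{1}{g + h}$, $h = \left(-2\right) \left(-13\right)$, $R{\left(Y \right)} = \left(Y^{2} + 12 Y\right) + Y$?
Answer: $\frac{754971}{107} \approx 7055.8$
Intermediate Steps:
$R{\left(Y \right)} = Y^{2} + 13 Y$
$h = 26$
$P = \frac{1}{214}$ ($P = \frac{1}{188 + 26} = \frac{1}{214} \approx 0.0046729$)
$\left(4 \left(-42\right) + P\right) R{\left(-6 \right)} = \left(4 \left(-42\right) + \frac{1}{214}\right) \left(- 6 \left(13 - 6\right)\right) = \left(-168 + \frac{1}{214}\right) \left(\left(-6\right) 7\right) = \left(- \frac{35951}{214}\right) \left(-42\right) = \frac{754971}{107}$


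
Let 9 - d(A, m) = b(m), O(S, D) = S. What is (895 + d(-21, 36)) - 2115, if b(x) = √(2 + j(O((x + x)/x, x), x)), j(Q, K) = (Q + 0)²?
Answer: -1211 - √6 ≈ -1213.4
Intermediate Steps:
j(Q, K) = Q²
b(x) = √6 (b(x) = √(2 + ((x + x)/x)²) = √(2 + ((2*x)/x)²) = √(2 + 2²) = √(2 + 4) = √6)
d(A, m) = 9 - √6
(895 + d(-21, 36)) - 2115 = (895 + (9 - √6)) - 2115 = (904 - √6) - 2115 = -1211 - √6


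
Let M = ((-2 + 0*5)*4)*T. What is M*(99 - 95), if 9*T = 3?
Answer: -32/3 ≈ -10.667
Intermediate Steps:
T = ⅓ (T = (⅑)*3 = ⅓ ≈ 0.33333)
M = -8/3 (M = ((-2 + 0*5)*4)*(⅓) = ((-2 + 0)*4)*(⅓) = -2*4*(⅓) = -8*⅓ = -8/3 ≈ -2.6667)
M*(99 - 95) = -8*(99 - 95)/3 = -8/3*4 = -32/3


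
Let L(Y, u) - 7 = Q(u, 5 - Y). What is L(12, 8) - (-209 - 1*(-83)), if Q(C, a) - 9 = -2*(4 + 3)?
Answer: 128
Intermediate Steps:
Q(C, a) = -5 (Q(C, a) = 9 - 2*(4 + 3) = 9 - 2*7 = 9 - 14 = -5)
L(Y, u) = 2 (L(Y, u) = 7 - 5 = 2)
L(12, 8) - (-209 - 1*(-83)) = 2 - (-209 - 1*(-83)) = 2 - (-209 + 83) = 2 - 1*(-126) = 2 + 126 = 128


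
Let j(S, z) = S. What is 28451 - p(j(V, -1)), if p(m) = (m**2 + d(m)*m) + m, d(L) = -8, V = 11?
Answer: 28407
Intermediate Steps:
p(m) = m**2 - 7*m (p(m) = (m**2 - 8*m) + m = m**2 - 7*m)
28451 - p(j(V, -1)) = 28451 - 11*(-7 + 11) = 28451 - 11*4 = 28451 - 1*44 = 28451 - 44 = 28407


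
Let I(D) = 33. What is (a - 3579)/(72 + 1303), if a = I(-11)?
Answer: -3546/1375 ≈ -2.5789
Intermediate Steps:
a = 33
(a - 3579)/(72 + 1303) = (33 - 3579)/(72 + 1303) = -3546/1375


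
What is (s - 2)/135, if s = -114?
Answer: -116/135 ≈ -0.85926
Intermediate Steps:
(s - 2)/135 = (-114 - 2)/135 = -116*1/135 = -116/135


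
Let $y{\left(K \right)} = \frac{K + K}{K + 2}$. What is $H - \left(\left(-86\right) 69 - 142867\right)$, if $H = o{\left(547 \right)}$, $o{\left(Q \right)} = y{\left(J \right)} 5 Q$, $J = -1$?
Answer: $143331$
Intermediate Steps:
$y{\left(K \right)} = \frac{2 K}{2 + K}$
$o{\left(Q \right)} = - 10 Q$ ($o{\left(Q \right)} = 2 \left(-1\right) \frac{1}{2 - 1} \cdot 5 Q = 2 \left(-1\right) 1^{-1} \cdot 5 Q = 2 \left(-1\right) 1 \cdot 5 Q = \left(-2\right) 5 Q = - 10 Q$)
$H = -5470$ ($H = \left(-10\right) 547 = -5470$)
$H - \left(\left(-86\right) 69 - 142867\right) = -5470 - \left(\left(-86\right) 69 - 142867\right) = -5470 - \left(-5934 - 142867\right) = -5470 - -148801 = -5470 + 148801 = 143331$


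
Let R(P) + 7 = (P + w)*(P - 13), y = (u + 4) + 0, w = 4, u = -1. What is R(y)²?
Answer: 5929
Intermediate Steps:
y = 3 (y = (-1 + 4) + 0 = 3 + 0 = 3)
R(P) = -7 + (-13 + P)*(4 + P) (R(P) = -7 + (P + 4)*(P - 13) = -7 + (4 + P)*(-13 + P) = -7 + (-13 + P)*(4 + P))
R(y)² = (-59 + 3² - 9*3)² = (-59 + 9 - 27)² = (-77)² = 5929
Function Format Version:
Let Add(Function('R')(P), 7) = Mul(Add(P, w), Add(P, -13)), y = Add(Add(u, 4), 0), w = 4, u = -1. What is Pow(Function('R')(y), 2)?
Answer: 5929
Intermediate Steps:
y = 3 (y = Add(Add(-1, 4), 0) = Add(3, 0) = 3)
Function('R')(P) = Add(-7, Mul(Add(-13, P), Add(4, P))) (Function('R')(P) = Add(-7, Mul(Add(P, 4), Add(P, -13))) = Add(-7, Mul(Add(4, P), Add(-13, P))) = Add(-7, Mul(Add(-13, P), Add(4, P))))
Pow(Function('R')(y), 2) = Pow(Add(-59, Pow(3, 2), Mul(-9, 3)), 2) = Pow(Add(-59, 9, -27), 2) = Pow(-77, 2) = 5929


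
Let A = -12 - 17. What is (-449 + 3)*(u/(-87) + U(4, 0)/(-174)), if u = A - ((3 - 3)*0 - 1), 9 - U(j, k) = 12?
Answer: -13157/87 ≈ -151.23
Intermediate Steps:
U(j, k) = -3 (U(j, k) = 9 - 1*12 = 9 - 12 = -3)
A = -29
u = -28 (u = -29 - ((3 - 3)*0 - 1) = -29 - (0*0 - 1) = -29 - (0 - 1) = -29 - 1*(-1) = -29 + 1 = -28)
(-449 + 3)*(u/(-87) + U(4, 0)/(-174)) = (-449 + 3)*(-28/(-87) - 3/(-174)) = -446*(-28*(-1/87) - 3*(-1/174)) = -446*(28/87 + 1/58) = -446*59/174 = -13157/87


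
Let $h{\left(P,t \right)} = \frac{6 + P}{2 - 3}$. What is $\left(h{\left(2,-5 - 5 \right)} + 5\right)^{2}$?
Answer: $9$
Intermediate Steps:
$h{\left(P,t \right)} = -6 - P$ ($h{\left(P,t \right)} = \frac{6 + P}{-1} = \left(6 + P\right) \left(-1\right) = -6 - P$)
$\left(h{\left(2,-5 - 5 \right)} + 5\right)^{2} = \left(\left(-6 - 2\right) + 5\right)^{2} = \left(-8 + 5\right)^{2} = \left(-3\right)^{2} = 9$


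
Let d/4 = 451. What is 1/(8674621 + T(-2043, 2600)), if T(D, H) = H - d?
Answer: 1/8675417 ≈ 1.1527e-7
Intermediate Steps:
d = 1804 (d = 4*451 = 1804)
T(D, H) = -1804 + H (T(D, H) = H - 1*1804 = H - 1804 = -1804 + H)
1/(8674621 + T(-2043, 2600)) = 1/(8674621 + (-1804 + 2600)) = 1/(8674621 + 796) = 1/8675417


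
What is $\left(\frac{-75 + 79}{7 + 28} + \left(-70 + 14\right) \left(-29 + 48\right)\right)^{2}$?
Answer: $\frac{1386519696}{1225} \approx 1.1319 \cdot 10^{6}$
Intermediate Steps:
$\left(\frac{-75 + 79}{7 + 28} + \left(-70 + 14\right) \left(-29 + 48\right)\right)^{2} = \left(\frac{4}{35} - 1064\right)^{2} = \left(- \frac{37236}{35}\right)^{2} = \frac{1386519696}{1225}$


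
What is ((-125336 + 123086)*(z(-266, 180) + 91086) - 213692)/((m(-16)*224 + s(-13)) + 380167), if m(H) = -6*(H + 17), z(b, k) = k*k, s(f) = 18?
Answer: -278057192/378841 ≈ -733.97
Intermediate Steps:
z(b, k) = k²
m(H) = -102 - 6*H (m(H) = -6*(17 + H) = -102 - 6*H)
((-125336 + 123086)*(z(-266, 180) + 91086) - 213692)/((m(-16)*224 + s(-13)) + 380167) = ((-125336 + 123086)*(180² + 91086) - 213692)/(((-102 - 6*(-16))*224 + 18) + 380167) = (-2250*(32400 + 91086) - 213692)/(((-102 + 96)*224 + 18) + 380167) = (-2250*123486 - 213692)/((-6*224 + 18) + 380167) = (-277843500 - 213692)/((-1344 + 18) + 380167) = -278057192/(-1326 + 380167) = -278057192/378841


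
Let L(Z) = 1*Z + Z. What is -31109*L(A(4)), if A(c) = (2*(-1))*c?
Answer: 497744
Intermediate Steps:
A(c) = -2*c
L(Z) = 2*Z (L(Z) = Z + Z = 2*Z)
-31109*L(A(4)) = -62218*(-2*4) = -62218*(-8) = -31109*(-16) = 497744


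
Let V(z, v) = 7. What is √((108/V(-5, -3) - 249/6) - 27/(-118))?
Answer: I*√4407949/413 ≈ 5.0836*I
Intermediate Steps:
√((108/V(-5, -3) - 249/6) - 27/(-118)) = √((108/7 - 249/6) - 27/(-118)) = √((108*(⅐) - 249*⅙) - 27*(-1/118)) = √((108/7 - 83/2) + 27/118) = √(-365/14 + 27/118) = √(-10673/413) = I*√4407949/413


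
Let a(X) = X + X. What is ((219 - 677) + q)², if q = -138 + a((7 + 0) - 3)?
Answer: 345744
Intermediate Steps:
a(X) = 2*X
q = -130 (q = -138 + 2*((7 + 0) - 3) = -138 + 2*(7 - 3) = -138 + 2*4 = -138 + 8 = -130)
((219 - 677) + q)² = ((219 - 677) - 130)² = (-458 - 130)² = (-588)² = 345744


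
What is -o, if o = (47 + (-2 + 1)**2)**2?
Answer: -2304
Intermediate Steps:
o = 2304 (o = (47 + (-1)**2)**2 = (47 + 1)**2 = 48**2 = 2304)
-o = -1*2304 = -2304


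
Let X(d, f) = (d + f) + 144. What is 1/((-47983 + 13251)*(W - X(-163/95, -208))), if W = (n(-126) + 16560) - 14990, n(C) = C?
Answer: -5/262177244 ≈ -1.9071e-8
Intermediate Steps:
X(d, f) = 144 + d + f
W = 1444 (W = (-126 + 16560) - 14990 = 16434 - 14990 = 1444)
1/((-47983 + 13251)*(W - X(-163/95, -208))) = 1/((-47983 + 13251)*(1444 - (144 - 163/95 - 208))) = 1/((-34732)*(1444 - (144 - 163*1/95 - 208))) = -1/(34732*(1444 - (144 - 163/95 - 208))) = -1/(34732*(1444 - 1*(-6243/95))) = -1/(34732*(1444 + 6243/95)) = -1/(34732*143423/95) = -1/34732*95/143423 = -5/262177244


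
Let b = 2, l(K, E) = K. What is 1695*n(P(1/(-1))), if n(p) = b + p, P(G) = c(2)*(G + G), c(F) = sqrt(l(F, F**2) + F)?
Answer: -3390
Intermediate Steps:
c(F) = sqrt(2)*sqrt(F) (c(F) = sqrt(F + F) = sqrt(2*F) = sqrt(2)*sqrt(F))
P(G) = 4*G (P(G) = (sqrt(2)*sqrt(2))*(G + G) = 2*(2*G) = 4*G)
n(p) = 2 + p
1695*n(P(1/(-1))) = 1695*(2 + 4/(-1)) = 1695*(2 + 4*(-1)) = 1695*(2 - 4) = 1695*(-2) = -3390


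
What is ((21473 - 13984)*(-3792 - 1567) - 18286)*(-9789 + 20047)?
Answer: -411877543946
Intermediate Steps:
((21473 - 13984)*(-3792 - 1567) - 18286)*(-9789 + 20047) = (7489*(-5359) - 18286)*10258 = (-40133551 - 18286)*10258 = -40151837*10258 = -411877543946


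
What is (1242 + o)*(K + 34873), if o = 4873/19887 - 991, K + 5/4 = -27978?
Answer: 68889381625/39774 ≈ 1.7320e+6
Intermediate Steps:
K = -111917/4 (K = -5/4 - 27978 = -111917/4 ≈ -27979.)
o = -19703144/19887 (o = 4873*(1/19887) - 991 = 4873/19887 - 991 = -19703144/19887 ≈ -990.75)
(1242 + o)*(K + 34873) = (1242 - 19703144/19887)*(-111917/4 + 34873) = (4996510/19887)*(27575/4) = 68889381625/39774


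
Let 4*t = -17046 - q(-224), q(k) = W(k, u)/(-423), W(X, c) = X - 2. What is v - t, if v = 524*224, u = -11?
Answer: 51452719/423 ≈ 1.2164e+5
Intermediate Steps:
W(X, c) = -2 + X
q(k) = 2/423 - k/423 (q(k) = (-2 + k)/(-423) = (-2 + k)*(-1/423) = 2/423 - k/423)
v = 117376
t = -1802671/423 (t = (-17046 - (2/423 - 1/423*(-224)))/4 = (-17046 - (2/423 + 224/423))/4 = (-17046 - 1*226/423)/4 = (-17046 - 226/423)/4 = (¼)*(-7210684/423) = -1802671/423 ≈ -4261.6)
v - t = 117376 - 1*(-1802671/423) = 117376 + 1802671/423 = 51452719/423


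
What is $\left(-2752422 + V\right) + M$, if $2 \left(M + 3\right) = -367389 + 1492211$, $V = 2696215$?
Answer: $506201$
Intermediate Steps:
$M = 562408$ ($M = -3 + \frac{-367389 + 1492211}{2} = -3 + \frac{1}{2} \cdot 1124822 = -3 + 562411 = 562408$)
$\left(-2752422 + V\right) + M = \left(-2752422 + 2696215\right) + 562408 = -56207 + 562408 = 506201$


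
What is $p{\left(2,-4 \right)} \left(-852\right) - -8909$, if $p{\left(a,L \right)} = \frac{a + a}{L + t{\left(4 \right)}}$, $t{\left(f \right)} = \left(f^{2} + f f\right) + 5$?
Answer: $\frac{96863}{11} \approx 8805.7$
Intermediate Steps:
$t{\left(f \right)} = 5 + 2 f^{2}$ ($t{\left(f \right)} = \left(f^{2} + f^{2}\right) + 5 = 2 f^{2} + 5 = 5 + 2 f^{2}$)
$p{\left(a,L \right)} = \frac{2 a}{37 + L}$ ($p{\left(a,L \right)} = \frac{a + a}{L + \left(5 + 2 \cdot 4^{2}\right)} = \frac{2 a}{L + \left(5 + 2 \cdot 16\right)} = \frac{2 a}{L + \left(5 + 32\right)} = \frac{2 a}{L + 37} = \frac{2 a}{37 + L}$)
$p{\left(2,-4 \right)} \left(-852\right) - -8909 = 2 \cdot 2 \frac{1}{37 - 4} \left(-852\right) - -8909 = 2 \cdot 2 \cdot \frac{1}{33} \left(-852\right) + 8909 = \frac{4}{33} \left(-852\right) + 8909 = - \frac{1136}{11} + 8909 = \frac{96863}{11}$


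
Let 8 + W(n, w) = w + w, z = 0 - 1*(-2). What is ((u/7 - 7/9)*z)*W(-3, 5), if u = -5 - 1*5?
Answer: -556/63 ≈ -8.8254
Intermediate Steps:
z = 2 (z = 0 + 2 = 2)
u = -10 (u = -5 - 5 = -10)
W(n, w) = -8 + 2*w (W(n, w) = -8 + (w + w) = -8 + 2*w)
((u/7 - 7/9)*z)*W(-3, 5) = ((-10/7 - 7/9)*2)*(-8 + 2*5) = ((-10*1/7 - 7*1/9)*2)*(-8 + 10) = ((-10/7 - 7/9)*2)*2 = -139/63*2*2 = -278/63*2 = -556/63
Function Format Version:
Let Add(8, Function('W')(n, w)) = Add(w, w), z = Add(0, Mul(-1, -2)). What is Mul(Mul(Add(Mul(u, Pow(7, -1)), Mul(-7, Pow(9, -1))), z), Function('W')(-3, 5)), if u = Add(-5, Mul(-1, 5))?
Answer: Rational(-556, 63) ≈ -8.8254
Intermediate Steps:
z = 2 (z = Add(0, 2) = 2)
u = -10 (u = Add(-5, -5) = -10)
Function('W')(n, w) = Add(-8, Mul(2, w)) (Function('W')(n, w) = Add(-8, Add(w, w)) = Add(-8, Mul(2, w)))
Mul(Mul(Add(Mul(u, Pow(7, -1)), Mul(-7, Pow(9, -1))), z), Function('W')(-3, 5)) = Mul(Mul(Add(Mul(-10, Pow(7, -1)), Mul(-7, Pow(9, -1))), 2), Add(-8, Mul(2, 5))) = Mul(Mul(Add(Mul(-10, Rational(1, 7)), Mul(-7, Rational(1, 9))), 2), Add(-8, 10)) = Mul(Mul(Add(Rational(-10, 7), Rational(-7, 9)), 2), 2) = Mul(Mul(Rational(-139, 63), 2), 2) = Mul(Rational(-278, 63), 2) = Rational(-556, 63)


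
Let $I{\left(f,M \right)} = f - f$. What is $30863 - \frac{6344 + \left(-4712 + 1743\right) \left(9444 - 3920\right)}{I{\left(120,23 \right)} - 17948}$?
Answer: $\frac{134383678}{4487} \approx 29950.0$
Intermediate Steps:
$I{\left(f,M \right)} = 0$
$30863 - \frac{6344 + \left(-4712 + 1743\right) \left(9444 - 3920\right)}{I{\left(120,23 \right)} - 17948} = 30863 - \frac{6344 + \left(-4712 + 1743\right) \left(9444 - 3920\right)}{0 - 17948} = 30863 - \frac{6344 - 16400756}{-17948} = 30863 - \left(6344 - 16400756\right) \left(- \frac{1}{17948}\right) = 30863 - \left(-16394412\right) \left(- \frac{1}{17948}\right) = 30863 - \frac{4098603}{4487} = \frac{134383678}{4487}$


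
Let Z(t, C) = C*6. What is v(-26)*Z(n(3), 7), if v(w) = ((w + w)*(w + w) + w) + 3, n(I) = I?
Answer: 112602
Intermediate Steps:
Z(t, C) = 6*C
v(w) = 3 + w + 4*w² (v(w) = ((2*w)*(2*w) + w) + 3 = (4*w² + w) + 3 = (w + 4*w²) + 3 = 3 + w + 4*w²)
v(-26)*Z(n(3), 7) = (3 - 26 + 4*(-26)²)*(6*7) = (3 - 26 + 4*676)*42 = (3 - 26 + 2704)*42 = 2681*42 = 112602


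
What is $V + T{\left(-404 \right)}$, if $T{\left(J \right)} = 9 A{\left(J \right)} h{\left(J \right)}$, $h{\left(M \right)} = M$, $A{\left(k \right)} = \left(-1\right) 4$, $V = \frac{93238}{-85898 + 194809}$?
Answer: $\frac{1584094822}{108911} \approx 14545.0$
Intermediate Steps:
$V = \frac{93238}{108911} \approx 0.85609$
$A{\left(k \right)} = -4$
$T{\left(J \right)} = - 36 J$ ($T{\left(J \right)} = 9 \left(-4\right) J = - 36 J$)
$V + T{\left(-404 \right)} = \frac{93238}{108911} - -14544 = \frac{93238}{108911} + 14544 = \frac{1584094822}{108911}$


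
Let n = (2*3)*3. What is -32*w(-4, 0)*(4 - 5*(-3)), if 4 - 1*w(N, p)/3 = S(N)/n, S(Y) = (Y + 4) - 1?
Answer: -22192/3 ≈ -7397.3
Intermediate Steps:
S(Y) = 3 + Y (S(Y) = (4 + Y) - 1 = 3 + Y)
n = 18 (n = 6*3 = 18)
w(N, p) = 23/2 - N/6 (w(N, p) = 12 - 3*(3 + N)/18 = 12 - 3*(⅙ + N/18) = 12 + (-½ - N/6) = 23/2 - N/6)
-32*w(-4, 0)*(4 - 5*(-3)) = -32*(23/2 - ⅙*(-4))*(4 - 5*(-3)) = -32*(23/2 + ⅔)*(4 + 15) = -1168*19/3 = -32*1387/6 = -22192/3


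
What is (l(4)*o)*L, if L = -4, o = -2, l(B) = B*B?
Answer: 128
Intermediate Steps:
l(B) = B²
(l(4)*o)*L = (4²*(-2))*(-4) = (16*(-2))*(-4) = -32*(-4) = 128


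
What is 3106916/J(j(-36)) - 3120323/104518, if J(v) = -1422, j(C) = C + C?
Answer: -164582872897/74312298 ≈ -2214.7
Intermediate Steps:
j(C) = 2*C
3106916/J(j(-36)) - 3120323/104518 = 3106916/(-1422) - 3120323/104518 = 3106916*(-1/1422) - 3120323*1/104518 = -1553458/711 - 3120323/104518 = -164582872897/74312298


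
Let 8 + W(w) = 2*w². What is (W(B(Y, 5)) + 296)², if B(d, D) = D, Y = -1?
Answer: 114244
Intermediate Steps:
W(w) = -8 + 2*w²
(W(B(Y, 5)) + 296)² = ((-8 + 2*5²) + 296)² = ((-8 + 2*25) + 296)² = ((-8 + 50) + 296)² = (42 + 296)² = 338² = 114244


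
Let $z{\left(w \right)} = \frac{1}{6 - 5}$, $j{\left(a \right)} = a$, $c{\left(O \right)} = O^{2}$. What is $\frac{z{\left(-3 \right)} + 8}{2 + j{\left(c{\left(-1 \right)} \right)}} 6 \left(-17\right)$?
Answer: $-306$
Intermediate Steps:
$z{\left(w \right)} = 1$ ($z{\left(w \right)} = 1^{-1} = 1$)
$\frac{z{\left(-3 \right)} + 8}{2 + j{\left(c{\left(-1 \right)} \right)}} 6 \left(-17\right) = \frac{1 + 8}{2 + \left(-1\right)^{2}} \cdot 6 \left(-17\right) = \frac{9}{2 + 1} \cdot 6 \left(-17\right) = \frac{9}{3} \cdot 6 \left(-17\right) = 9 \cdot \frac{1}{3} \cdot 6 \left(-17\right) = 3 \cdot 6 \left(-17\right) = 18 \left(-17\right) = -306$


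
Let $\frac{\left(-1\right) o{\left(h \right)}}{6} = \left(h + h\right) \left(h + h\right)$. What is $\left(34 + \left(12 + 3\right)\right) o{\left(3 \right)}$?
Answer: $-10584$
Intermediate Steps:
$o{\left(h \right)} = - 24 h^{2}$ ($o{\left(h \right)} = - 6 \left(h + h\right) \left(h + h\right) = - 6 \cdot 2 h 2 h = - 6 \cdot 4 h^{2} = - 24 h^{2}$)
$\left(34 + \left(12 + 3\right)\right) o{\left(3 \right)} = \left(34 + \left(12 + 3\right)\right) \left(- 24 \cdot 3^{2}\right) = \left(34 + 15\right) \left(\left(-24\right) 9\right) = 49 \left(-216\right) = -10584$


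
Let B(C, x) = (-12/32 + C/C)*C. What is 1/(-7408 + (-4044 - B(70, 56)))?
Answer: -4/45983 ≈ -8.6989e-5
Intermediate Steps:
B(C, x) = 5*C/8 (B(C, x) = (-12*1/32 + 1)*C = (-3/8 + 1)*C = 5*C/8)
1/(-7408 + (-4044 - B(70, 56))) = 1/(-7408 + (-4044 - 5*70/8)) = 1/(-7408 + (-4044 - 1*175/4)) = 1/(-7408 + (-4044 - 175/4)) = 1/(-7408 - 16351/4) = 1/(-45983/4) = -4/45983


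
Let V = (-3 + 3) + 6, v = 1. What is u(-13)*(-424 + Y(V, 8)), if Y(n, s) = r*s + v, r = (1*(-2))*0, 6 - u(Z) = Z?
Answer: -8037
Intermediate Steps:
u(Z) = 6 - Z
V = 6 (V = 0 + 6 = 6)
r = 0 (r = -2*0 = 0)
Y(n, s) = 1 (Y(n, s) = 0*s + 1 = 0 + 1 = 1)
u(-13)*(-424 + Y(V, 8)) = (6 - 1*(-13))*(-424 + 1) = (6 + 13)*(-423) = 19*(-423) = -8037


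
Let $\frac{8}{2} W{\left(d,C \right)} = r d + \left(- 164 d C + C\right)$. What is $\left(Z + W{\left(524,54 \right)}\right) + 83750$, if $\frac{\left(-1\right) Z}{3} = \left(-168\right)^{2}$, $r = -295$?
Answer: $- \frac{2399379}{2} \approx -1.1997 \cdot 10^{6}$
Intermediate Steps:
$Z = -84672$ ($Z = - 3 \left(-168\right)^{2} = \left(-3\right) 28224 = -84672$)
$W{\left(d,C \right)} = - \frac{295 d}{4} + \frac{C}{4} - 41 C d$ ($W{\left(d,C \right)} = \frac{- 295 d + \left(- 164 d C + C\right)}{4} = \frac{- 295 d - \left(- C + 164 C d\right)}{4} = \frac{C - 295 d - 164 C d}{4} = - \frac{295 d}{4} + \frac{C}{4} - 41 C d$)
$\left(Z + W{\left(524,54 \right)}\right) + 83750 = \left(-84672 - \left(\frac{77263}{2} + 1160136\right)\right) + 83750 = \left(-84672 - \frac{2397535}{2}\right) + 83750 = - \frac{2566879}{2} + 83750 = - \frac{2399379}{2}$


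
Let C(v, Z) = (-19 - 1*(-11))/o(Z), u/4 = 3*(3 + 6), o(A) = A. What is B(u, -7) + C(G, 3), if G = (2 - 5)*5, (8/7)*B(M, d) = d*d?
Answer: 965/24 ≈ 40.208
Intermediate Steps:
u = 108 (u = 4*(3*(3 + 6)) = 4*(3*9) = 4*27 = 108)
B(M, d) = 7*d²/8 (B(M, d) = 7*(d*d)/8 = 7*d²/8)
G = -15 (G = -3*5 = -15)
C(v, Z) = -8/Z (C(v, Z) = (-19 - 1*(-11))/Z = (-19 + 11)/Z = -8/Z)
B(u, -7) + C(G, 3) = (7/8)*(-7)² - 8/3 = (7/8)*49 - 8*⅓ = 343/8 - 8/3 = 965/24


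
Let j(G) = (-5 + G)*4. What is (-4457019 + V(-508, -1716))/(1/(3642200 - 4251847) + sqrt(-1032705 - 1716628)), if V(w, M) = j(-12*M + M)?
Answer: 2671189668145*I/(I + 609647*sqrt(2749333)) ≈ 2.6141e-6 + 2642.5*I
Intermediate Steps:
j(G) = -20 + 4*G
V(w, M) = -20 - 44*M (V(w, M) = -20 + 4*(-12*M + M) = -20 + 4*(-11*M) = -20 - 44*M)
(-4457019 + V(-508, -1716))/(1/(3642200 - 4251847) + sqrt(-1032705 - 1716628)) = (-4457019 + (-20 - 44*(-1716)))/(1/(3642200 - 4251847) + sqrt(-1032705 - 1716628)) = (-4457019 + (-20 + 75504))/(1/(-609647) + sqrt(-2749333)) = (-4457019 + 75484)/(-1/609647 + I*sqrt(2749333)) = -4381535/(-1/609647 + I*sqrt(2749333))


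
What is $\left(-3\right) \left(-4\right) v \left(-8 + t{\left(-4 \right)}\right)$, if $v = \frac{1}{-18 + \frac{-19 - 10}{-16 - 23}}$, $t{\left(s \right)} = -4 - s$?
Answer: $\frac{3744}{673} \approx 5.5631$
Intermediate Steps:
$v = - \frac{39}{673}$ ($v = \frac{1}{-18 - \frac{29}{-39}} = \frac{1}{-18 - - \frac{29}{39}} = \frac{1}{-18 + \frac{29}{39}} = \frac{1}{- \frac{673}{39}} = - \frac{39}{673} \approx -0.057949$)
$\left(-3\right) \left(-4\right) v \left(-8 + t{\left(-4 \right)}\right) = \left(-3\right) \left(-4\right) \left(- \frac{39}{673}\right) \left(-8 - 0\right) = 12 \left(- \frac{39}{673}\right) \left(-8 + \left(-4 + 4\right)\right) = - \frac{468 \left(-8 + 0\right)}{673} = \left(- \frac{468}{673}\right) \left(-8\right) = \frac{3744}{673}$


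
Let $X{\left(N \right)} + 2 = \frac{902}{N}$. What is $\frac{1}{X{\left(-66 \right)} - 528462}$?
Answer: $- \frac{3}{1585433} \approx -1.8922 \cdot 10^{-6}$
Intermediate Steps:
$X{\left(N \right)} = -2 + \frac{902}{N}$
$\frac{1}{X{\left(-66 \right)} - 528462} = \frac{1}{\left(-2 + \frac{902}{-66}\right) - 528462} = \frac{1}{\left(-2 + 902 \left(- \frac{1}{66}\right)\right) - 528462} = \frac{1}{\left(-2 - \frac{41}{3}\right) - 528462} = \frac{1}{- \frac{47}{3} - 528462} = \frac{1}{- \frac{1585433}{3}} = - \frac{3}{1585433}$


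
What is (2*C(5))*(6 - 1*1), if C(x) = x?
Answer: 50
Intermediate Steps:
(2*C(5))*(6 - 1*1) = (2*5)*(6 - 1*1) = 10*(6 - 1) = 10*5 = 50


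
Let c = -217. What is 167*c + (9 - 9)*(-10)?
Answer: -36239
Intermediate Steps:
167*c + (9 - 9)*(-10) = 167*(-217) + (9 - 9)*(-10) = -36239 + 0*(-10) = -36239 + 0 = -36239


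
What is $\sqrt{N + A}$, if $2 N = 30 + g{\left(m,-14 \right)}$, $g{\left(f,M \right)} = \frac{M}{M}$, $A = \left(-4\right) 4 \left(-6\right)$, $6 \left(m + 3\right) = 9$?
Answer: $\frac{\sqrt{446}}{2} \approx 10.559$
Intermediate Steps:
$m = - \frac{3}{2}$ ($m = -3 + \frac{1}{6} \cdot 9 = -3 + \frac{3}{2} = - \frac{3}{2} \approx -1.5$)
$A = 96$ ($A = \left(-16\right) \left(-6\right) = 96$)
$g{\left(f,M \right)} = 1$
$N = \frac{31}{2}$ ($N = \frac{30 + 1}{2} = \frac{1}{2} \cdot 31 = \frac{31}{2} \approx 15.5$)
$\sqrt{N + A} = \sqrt{\frac{31}{2} + 96} = \sqrt{\frac{223}{2}} = \frac{\sqrt{446}}{2}$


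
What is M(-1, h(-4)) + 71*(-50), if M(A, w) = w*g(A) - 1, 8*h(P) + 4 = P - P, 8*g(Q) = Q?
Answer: -56815/16 ≈ -3550.9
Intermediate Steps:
g(Q) = Q/8
h(P) = -½ (h(P) = -½ + (P - P)/8 = -½ + (⅛)*0 = -½ + 0 = -½)
M(A, w) = -1 + A*w/8 (M(A, w) = w*(A/8) - 1 = A*w/8 - 1 = -1 + A*w/8)
M(-1, h(-4)) + 71*(-50) = (-1 + (⅛)*(-1)*(-½)) + 71*(-50) = (-1 + 1/16) - 3550 = -15/16 - 3550 = -56815/16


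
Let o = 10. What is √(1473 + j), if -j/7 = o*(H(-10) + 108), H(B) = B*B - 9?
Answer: I*√12457 ≈ 111.61*I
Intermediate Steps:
H(B) = -9 + B² (H(B) = B² - 9 = -9 + B²)
j = -13930 (j = -70*((-9 + (-10)²) + 108) = -70*((-9 + 100) + 108) = -70*(91 + 108) = -70*199 = -7*1990 = -13930)
√(1473 + j) = √(1473 - 13930) = √(-12457) = I*√12457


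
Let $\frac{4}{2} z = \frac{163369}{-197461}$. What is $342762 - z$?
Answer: $\frac{135364417933}{394922} \approx 3.4276 \cdot 10^{5}$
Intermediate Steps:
$z = - \frac{163369}{394922}$ ($z = \frac{163369 \frac{1}{-197461}}{2} = \frac{163369 \left(- \frac{1}{197461}\right)}{2} = \frac{1}{2} \left(- \frac{163369}{197461}\right) = - \frac{163369}{394922} \approx -0.41367$)
$342762 - z = 342762 - - \frac{163369}{394922} = 342762 + \frac{163369}{394922} = \frac{135364417933}{394922}$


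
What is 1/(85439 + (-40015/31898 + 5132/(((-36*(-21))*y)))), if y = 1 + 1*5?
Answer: 9043083/772630855468 ≈ 1.1704e-5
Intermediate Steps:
y = 6 (y = 1 + 5 = 6)
1/(85439 + (-40015/31898 + 5132/(((-36*(-21))*y)))) = 1/(85439 + (-40015/31898 + 5132/((-36*(-21)*6)))) = 1/(85439 + (-40015*1/31898 + 5132/((756*6)))) = 1/(85439 + (-40015/31898 + 5132/4536)) = 1/(85439 + (-40015/31898 + 5132*(1/4536))) = 1/(85439 + (-40015/31898 + 1283/1134)) = 1/(85439 - 1112969/9043083) = 1/(772630855468/9043083) = 9043083/772630855468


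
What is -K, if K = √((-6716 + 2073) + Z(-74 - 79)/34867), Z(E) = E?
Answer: -I*√19531266902/2051 ≈ -68.14*I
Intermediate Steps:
K = I*√19531266902/2051 (K = √((-6716 + 2073) + (-74 - 79)/34867) = √(-4643 - 153*1/34867) = √(-4643 - 9/2051) = √(-9522802/2051) = I*√19531266902/2051 ≈ 68.14*I)
-K = -I*√19531266902/2051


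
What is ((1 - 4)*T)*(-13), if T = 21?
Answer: 819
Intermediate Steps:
((1 - 4)*T)*(-13) = ((1 - 4)*21)*(-13) = -3*21*(-13) = -63*(-13) = 819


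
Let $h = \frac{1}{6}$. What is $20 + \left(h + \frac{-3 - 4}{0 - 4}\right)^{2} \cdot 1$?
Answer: $\frac{3409}{144} \approx 23.674$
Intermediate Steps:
$h = \frac{1}{6} \approx 0.16667$
$20 + \left(h + \frac{-3 - 4}{0 - 4}\right)^{2} \cdot 1 = 20 + \left(\frac{1}{6} + \frac{-3 - 4}{0 - 4}\right)^{2} \cdot 1 = 20 + \left(\frac{1}{6} - \frac{7}{-4}\right)^{2} \cdot 1 = 20 + \left(\frac{1}{6} - - \frac{7}{4}\right)^{2} \cdot 1 = 20 + \left(\frac{1}{6} + \frac{7}{4}\right)^{2} \cdot 1 = 20 + \left(\frac{23}{12}\right)^{2} \cdot 1 = 20 + \frac{529}{144} \cdot 1 = 20 + \frac{529}{144} = \frac{3409}{144}$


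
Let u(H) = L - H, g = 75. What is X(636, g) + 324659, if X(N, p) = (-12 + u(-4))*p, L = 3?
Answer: 324284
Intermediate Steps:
u(H) = 3 - H
X(N, p) = -5*p (X(N, p) = (-12 + (3 - 1*(-4)))*p = (-12 + (3 + 4))*p = (-12 + 7)*p = -5*p)
X(636, g) + 324659 = -5*75 + 324659 = -375 + 324659 = 324284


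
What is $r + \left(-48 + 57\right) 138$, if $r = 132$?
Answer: $1374$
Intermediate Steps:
$r + \left(-48 + 57\right) 138 = 132 + \left(-48 + 57\right) 138 = 132 + 9 \cdot 138 = 132 + 1242 = 1374$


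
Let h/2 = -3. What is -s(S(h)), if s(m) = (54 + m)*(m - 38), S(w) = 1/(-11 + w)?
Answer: 593299/289 ≈ 2052.9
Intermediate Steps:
h = -6 (h = 2*(-3) = -6)
s(m) = (-38 + m)*(54 + m) (s(m) = (54 + m)*(-38 + m) = (-38 + m)*(54 + m))
-s(S(h)) = -(-2052 + (1/(-11 - 6))**2 + 16/(-11 - 6)) = -(-2052 + (1/(-17))**2 + 16/(-17)) = -(-2052 + (-1/17)**2 + 16*(-1/17)) = -(-2052 + 1/289 - 16/17) = -1*(-593299/289) = 593299/289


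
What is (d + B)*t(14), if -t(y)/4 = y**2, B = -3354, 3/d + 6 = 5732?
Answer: 1075480056/409 ≈ 2.6295e+6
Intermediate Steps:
d = 3/5726 (d = 3/(-6 + 5732) = 3/5726 ≈ 0.00052393)
t(y) = -4*y**2
(d + B)*t(14) = (3/5726 - 3354)*(-4*14**2) = -(-38410002)*196/2863 = -19205001/5726*(-784) = 1075480056/409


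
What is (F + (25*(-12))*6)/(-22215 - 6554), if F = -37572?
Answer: 39372/28769 ≈ 1.3686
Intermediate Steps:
(F + (25*(-12))*6)/(-22215 - 6554) = (-37572 + (25*(-12))*6)/(-22215 - 6554) = (-37572 - 300*6)/(-28769) = (-37572 - 1800)*(-1/28769) = -39372*(-1/28769) = 39372/28769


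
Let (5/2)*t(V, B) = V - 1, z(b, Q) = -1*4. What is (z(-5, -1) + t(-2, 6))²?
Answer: 676/25 ≈ 27.040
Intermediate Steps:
z(b, Q) = -4
t(V, B) = -⅖ + 2*V/5 (t(V, B) = 2*(V - 1)/5 = 2*(-1 + V)/5 = -⅖ + 2*V/5)
(z(-5, -1) + t(-2, 6))² = (-4 + (-⅖ + (⅖)*(-2)))² = (-4 + (-⅖ - ⅘))² = (-4 - 6/5)² = (-26/5)² = 676/25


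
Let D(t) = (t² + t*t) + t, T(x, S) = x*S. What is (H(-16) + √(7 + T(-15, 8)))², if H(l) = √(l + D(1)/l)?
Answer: -2067/16 - √29267/2 ≈ -214.73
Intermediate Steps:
T(x, S) = S*x
D(t) = t + 2*t² (D(t) = (t² + t²) + t = 2*t² + t = t + 2*t²)
H(l) = √(l + 3/l) (H(l) = √(l + (1*(1 + 2*1))/l) = √(l + (1*(1 + 2))/l) = √(l + (1*3)/l) = √(l + 3/l))
(H(-16) + √(7 + T(-15, 8)))² = (√(-16 + 3/(-16)) + √(7 + 8*(-15)))² = (√(-16 + 3*(-1/16)) + √(7 - 120))² = (√(-16 - 3/16) + √(-113))² = (√(-259/16) + I*√113)² = (I*√259/4 + I*√113)² = (I*√113 + I*√259/4)²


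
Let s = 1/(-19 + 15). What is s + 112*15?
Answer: 6719/4 ≈ 1679.8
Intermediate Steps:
s = -1/4 (s = 1/(-4) = -1/4 ≈ -0.25000)
s + 112*15 = -1/4 + 112*15 = -1/4 + 1680 = 6719/4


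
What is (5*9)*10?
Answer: 450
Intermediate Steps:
(5*9)*10 = 45*10 = 450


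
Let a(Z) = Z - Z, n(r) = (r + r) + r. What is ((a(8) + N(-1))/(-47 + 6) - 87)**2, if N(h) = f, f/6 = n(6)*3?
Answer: 15139881/1681 ≈ 9006.5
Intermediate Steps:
n(r) = 3*r (n(r) = 2*r + r = 3*r)
f = 324 (f = 6*((3*6)*3) = 6*(18*3) = 6*54 = 324)
N(h) = 324
a(Z) = 0
((a(8) + N(-1))/(-47 + 6) - 87)**2 = ((0 + 324)/(-47 + 6) - 87)**2 = (324/(-41) - 87)**2 = (324*(-1/41) - 87)**2 = (-324/41 - 87)**2 = (-3891/41)**2 = 15139881/1681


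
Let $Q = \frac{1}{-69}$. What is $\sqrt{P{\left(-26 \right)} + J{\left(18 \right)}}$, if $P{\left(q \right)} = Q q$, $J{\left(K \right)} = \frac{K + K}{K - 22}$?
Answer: $\frac{i \sqrt{41055}}{69} \approx 2.9365 i$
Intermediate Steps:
$Q = - \frac{1}{69} \approx -0.014493$
$J{\left(K \right)} = \frac{2 K}{-22 + K}$
$P{\left(q \right)} = - \frac{q}{69}$
$\sqrt{P{\left(-26 \right)} + J{\left(18 \right)}} = \sqrt{\left(- \frac{1}{69}\right) \left(-26\right) + 2 \cdot 18 \frac{1}{-22 + 18}} = \sqrt{\frac{26}{69} + 2 \cdot 18 \frac{1}{-4}} = \sqrt{\frac{26}{69} + 2 \cdot 18 \left(- \frac{1}{4}\right)} = \sqrt{\frac{26}{69} - 9} = \sqrt{- \frac{595}{69}} = \frac{i \sqrt{41055}}{69}$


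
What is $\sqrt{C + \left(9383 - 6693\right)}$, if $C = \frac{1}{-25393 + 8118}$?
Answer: $\frac{\sqrt{32110596559}}{3455} \approx 51.865$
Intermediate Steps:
$C = - \frac{1}{17275}$ ($C = \frac{1}{-17275} = - \frac{1}{17275} \approx -5.7887 \cdot 10^{-5}$)
$\sqrt{C + \left(9383 - 6693\right)} = \sqrt{- \frac{1}{17275} + \left(9383 - 6693\right)} = \sqrt{- \frac{1}{17275} + 2690} = \sqrt{\frac{46469749}{17275}} = \frac{\sqrt{32110596559}}{3455}$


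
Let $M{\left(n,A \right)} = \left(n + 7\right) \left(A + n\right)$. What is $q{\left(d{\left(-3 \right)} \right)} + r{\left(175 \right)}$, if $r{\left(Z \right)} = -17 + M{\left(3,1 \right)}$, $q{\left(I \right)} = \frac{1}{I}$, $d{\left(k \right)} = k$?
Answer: $\frac{68}{3} \approx 22.667$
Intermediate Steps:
$M{\left(n,A \right)} = \left(7 + n\right) \left(A + n\right)$
$r{\left(Z \right)} = 23$ ($r{\left(Z \right)} = -17 + \left(3^{2} + 7 \cdot 1 + 7 \cdot 3 + 1 \cdot 3\right) = -17 + \left(9 + 7 + 21 + 3\right) = -17 + 40 = 23$)
$q{\left(d{\left(-3 \right)} \right)} + r{\left(175 \right)} = \frac{1}{-3} + 23 = - \frac{1}{3} + 23 = \frac{68}{3}$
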